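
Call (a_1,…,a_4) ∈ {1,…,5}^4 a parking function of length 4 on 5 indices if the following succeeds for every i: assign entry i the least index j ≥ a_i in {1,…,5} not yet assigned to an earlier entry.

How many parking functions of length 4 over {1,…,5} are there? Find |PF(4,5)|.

432

|PF(4,5)| = (6−4)·6^(4−1) = 2·216 = 432 [KW]
Check (2,5,2,3) → sorted (2,2,3,5): b_i ≤ 1+i ∀i, a PF.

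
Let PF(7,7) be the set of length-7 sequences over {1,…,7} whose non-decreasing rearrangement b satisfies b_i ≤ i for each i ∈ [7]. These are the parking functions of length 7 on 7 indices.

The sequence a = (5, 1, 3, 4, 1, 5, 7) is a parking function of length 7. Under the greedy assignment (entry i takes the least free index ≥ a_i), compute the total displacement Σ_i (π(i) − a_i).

2

Σπ = 7·8/2 = 28 (π permutes [7]); Σa = 5+1+3+4+1+5+7 = 26; disp = 28−26 = 2.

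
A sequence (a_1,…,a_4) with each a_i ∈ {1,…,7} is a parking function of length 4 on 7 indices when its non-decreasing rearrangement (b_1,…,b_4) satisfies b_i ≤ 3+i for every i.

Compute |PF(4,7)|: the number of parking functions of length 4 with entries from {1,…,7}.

#PF = (7−4+1)·(7+1)^(4−1) = 4·512 = 2048 (Konheim–Weiss)
E.g. (7,2,1,5) → sorted (1,2,5,7): b_i ≤ 3+i ∀i, a PF.

2048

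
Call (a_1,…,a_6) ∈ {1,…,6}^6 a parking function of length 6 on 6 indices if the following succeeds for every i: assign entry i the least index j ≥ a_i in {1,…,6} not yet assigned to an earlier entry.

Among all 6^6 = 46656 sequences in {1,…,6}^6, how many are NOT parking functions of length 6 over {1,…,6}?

#PF = 1·7^5 = 1·16807 = 16807 (Pollak)
E.g. (2,6,3,4,6,2) → sorted (2,2,3,4,6,6): b_1=2>1, not a PF.
6^6 − 16807 = 46656 − 16807 = 29849

29849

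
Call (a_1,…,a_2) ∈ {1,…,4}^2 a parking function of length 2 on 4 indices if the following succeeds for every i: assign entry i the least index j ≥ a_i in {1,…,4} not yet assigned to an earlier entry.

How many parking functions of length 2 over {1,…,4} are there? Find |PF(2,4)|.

Count = (4−2+1)·(4+1)^(2−1) = 3×5 = 15 [KW]
E.g. (4,3) → sorted (3,4): b_i ≤ 2+i ∀i, a PF.

15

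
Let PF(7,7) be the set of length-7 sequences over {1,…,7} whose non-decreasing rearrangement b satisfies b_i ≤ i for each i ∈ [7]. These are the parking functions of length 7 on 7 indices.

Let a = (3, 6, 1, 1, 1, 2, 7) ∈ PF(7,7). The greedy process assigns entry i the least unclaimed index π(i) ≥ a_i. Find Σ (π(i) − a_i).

7

Σπ = 28 ({1..7} each once); Σa = 3+6+1+1+1+2+7 = 21; disp = 28−21 = 7.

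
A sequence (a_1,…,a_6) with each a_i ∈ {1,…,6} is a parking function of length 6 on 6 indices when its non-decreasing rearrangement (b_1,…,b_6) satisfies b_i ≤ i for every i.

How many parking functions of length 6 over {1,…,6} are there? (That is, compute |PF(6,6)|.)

16807

|PF| = (6−6+1)·(6+1)^(6−1) = 1·16807 = 16807 (Konheim–Weiss)
Check (3,3,2,1,4,4) → sorted (1,2,3,3,4,4): b_i ≤ i ∀i, a PF.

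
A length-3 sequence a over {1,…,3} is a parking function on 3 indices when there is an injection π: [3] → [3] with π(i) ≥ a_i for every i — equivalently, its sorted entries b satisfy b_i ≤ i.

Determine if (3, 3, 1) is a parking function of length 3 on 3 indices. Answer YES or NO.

Order a: b = (1, 3, 3).
  b_1=1 ≤ 1
  b_2=3 > 2
  fails at i=2 ⇒ NO

NO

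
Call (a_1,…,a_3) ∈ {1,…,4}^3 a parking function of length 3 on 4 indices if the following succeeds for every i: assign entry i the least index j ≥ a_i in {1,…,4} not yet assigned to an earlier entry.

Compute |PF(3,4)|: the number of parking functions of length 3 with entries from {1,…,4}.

|PF(3,4)| = (4−3+1)·(4+1)^(3−1) = 2 · 25 = 50
Check (2,4,1) → sorted (1,2,4): b_i ≤ 1+i ∀i, a PF.

50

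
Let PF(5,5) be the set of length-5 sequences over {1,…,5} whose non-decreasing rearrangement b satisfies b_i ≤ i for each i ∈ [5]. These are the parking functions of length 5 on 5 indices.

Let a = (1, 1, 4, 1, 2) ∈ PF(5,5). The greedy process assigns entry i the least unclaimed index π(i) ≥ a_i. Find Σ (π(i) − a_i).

6

Σπ(i) = 1+…+5 = 15; Σa = 1+1+4+1+2 = 9; disp = 15−9 = 6.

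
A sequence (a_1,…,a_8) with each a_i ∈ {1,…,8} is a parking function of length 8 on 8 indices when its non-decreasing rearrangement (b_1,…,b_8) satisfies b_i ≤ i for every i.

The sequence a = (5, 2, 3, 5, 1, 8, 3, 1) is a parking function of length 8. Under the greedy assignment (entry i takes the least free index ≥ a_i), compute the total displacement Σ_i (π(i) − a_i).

Σπ(i) = 1+…+8 = 36; Σa = 5+2+3+5+1+8+3+1 = 28; disp = 36−28 = 8.

8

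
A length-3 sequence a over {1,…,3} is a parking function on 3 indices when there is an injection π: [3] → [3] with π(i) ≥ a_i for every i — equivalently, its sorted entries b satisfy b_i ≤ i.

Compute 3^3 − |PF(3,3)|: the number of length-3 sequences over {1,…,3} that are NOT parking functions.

#PF = (4−3)·4^(3−1) = 1×16 = 16 (Konheim–Weiss)
One tuple (1,3,3) → sorted (1,3,3): b_2=3>2, not a PF.
So 27 − 16 = 11 fail.

11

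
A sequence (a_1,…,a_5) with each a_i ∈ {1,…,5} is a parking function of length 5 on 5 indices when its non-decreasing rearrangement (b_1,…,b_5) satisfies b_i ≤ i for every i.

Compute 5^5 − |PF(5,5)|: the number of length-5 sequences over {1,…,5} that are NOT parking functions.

1829

|PF(5,5)| = (5−5+1)·(5+1)^(5−1) = 1×1296 = 1296
E.g. (4,3,3,4,5) → sorted (3,3,4,4,5): b_1=3>1, not a PF.
Total 3125; non-PF = 3125−1296 = 1829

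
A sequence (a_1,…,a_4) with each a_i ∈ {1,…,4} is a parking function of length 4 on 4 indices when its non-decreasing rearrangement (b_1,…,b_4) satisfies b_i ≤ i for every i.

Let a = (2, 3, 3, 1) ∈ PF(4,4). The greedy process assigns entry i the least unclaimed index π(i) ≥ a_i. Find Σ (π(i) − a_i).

1

Σπ(i) = 1+…+4 = 10; Σa = 2+3+3+1 = 9; disp = 10−9 = 1.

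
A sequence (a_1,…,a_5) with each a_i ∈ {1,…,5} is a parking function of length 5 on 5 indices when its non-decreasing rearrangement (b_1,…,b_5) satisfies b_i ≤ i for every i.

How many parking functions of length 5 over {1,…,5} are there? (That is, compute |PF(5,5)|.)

#PF = (5−5+1)·(5+1)^(5−1) = 1×1296 = 1296
E.g. (1,4,1,2,1) → sorted (1,1,1,2,4): b_i ≤ i ∀i, a PF.

1296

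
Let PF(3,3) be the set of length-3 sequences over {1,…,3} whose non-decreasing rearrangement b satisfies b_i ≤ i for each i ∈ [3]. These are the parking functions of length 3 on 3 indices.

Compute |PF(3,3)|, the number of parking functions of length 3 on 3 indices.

Count = 1·4^2 = 1·16 = 16
E.g. (1,2,2) → sorted (1,2,2): b_i ≤ i ∀i, a PF.

16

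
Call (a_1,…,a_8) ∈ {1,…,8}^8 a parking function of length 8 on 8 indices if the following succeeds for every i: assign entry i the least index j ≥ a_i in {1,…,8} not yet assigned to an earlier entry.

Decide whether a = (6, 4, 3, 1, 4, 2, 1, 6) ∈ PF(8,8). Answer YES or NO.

YES

Rearranged: b = (1, 1, 2, 3, 4, 4, 6, 6).
  b_1=1 ≤ 1
  b_2=1 ≤ 2
  b_3=2 ≤ 3
  b_4=3 ≤ 4
  b_5=4 ≤ 5
  b_6=4 ≤ 6
  b_7=6 ≤ 7
  b_8=6 ≤ 8
All bounds hold ⇒ YES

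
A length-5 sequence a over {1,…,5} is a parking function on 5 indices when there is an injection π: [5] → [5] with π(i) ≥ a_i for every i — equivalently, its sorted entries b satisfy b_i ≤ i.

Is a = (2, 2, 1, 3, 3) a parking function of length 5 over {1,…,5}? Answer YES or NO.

YES

Order a: b = (1, 2, 2, 3, 3).
  b_1=1 ≤ 1
  b_2=2 ≤ 2
  b_3=2 ≤ 3
  b_4=3 ≤ 4
  b_5=3 ≤ 5
All bounds hold ⇒ YES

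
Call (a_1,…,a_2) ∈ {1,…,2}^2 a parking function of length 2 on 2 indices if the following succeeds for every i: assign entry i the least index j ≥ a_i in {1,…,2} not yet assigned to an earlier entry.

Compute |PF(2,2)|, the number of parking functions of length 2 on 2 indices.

3

Count = (2−2+1)·(2+1)^(2−1) = 1 · 3 = 3 (Pollak)
Example (2,1) → sorted (1,2): b_i ≤ i ∀i, a PF.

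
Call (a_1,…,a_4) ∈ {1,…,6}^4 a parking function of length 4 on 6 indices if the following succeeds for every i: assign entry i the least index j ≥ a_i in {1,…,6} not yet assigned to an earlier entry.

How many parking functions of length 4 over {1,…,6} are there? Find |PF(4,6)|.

#PF = 3·7^3 = 3 · 343 = 1029 (Konheim–Weiss)
E.g. (5,2,4,5) → sorted (2,4,5,5): b_i ≤ 2+i ∀i, a PF.

1029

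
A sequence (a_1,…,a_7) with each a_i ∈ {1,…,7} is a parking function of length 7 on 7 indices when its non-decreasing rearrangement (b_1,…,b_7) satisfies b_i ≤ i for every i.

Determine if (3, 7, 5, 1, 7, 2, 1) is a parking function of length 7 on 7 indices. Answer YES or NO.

NO

Sorted: b = (1, 1, 2, 3, 5, 7, 7).
  b_1=1 ≤ 1
  b_2=1 ≤ 2
  b_3=2 ≤ 3
  b_4=3 ≤ 4
  b_5=5 ≤ 5
  b_6=7 > 6
  fails at i=6 ⇒ NO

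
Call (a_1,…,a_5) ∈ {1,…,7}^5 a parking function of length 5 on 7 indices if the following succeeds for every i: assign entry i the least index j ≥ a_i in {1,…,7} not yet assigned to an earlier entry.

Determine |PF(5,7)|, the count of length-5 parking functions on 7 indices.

Count = (8−5)·8^(5−1) = 3×4096 = 12288 (Konheim–Weiss)
One tuple (4,5,3,1,5) → sorted (1,3,4,5,5): b_i ≤ 2+i ∀i, a PF.

12288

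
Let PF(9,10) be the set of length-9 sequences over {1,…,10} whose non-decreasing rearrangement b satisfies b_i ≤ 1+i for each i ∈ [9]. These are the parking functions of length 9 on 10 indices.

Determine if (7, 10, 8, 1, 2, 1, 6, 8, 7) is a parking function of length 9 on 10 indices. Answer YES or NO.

NO

Rearranged: b = (1, 1, 2, 6, 7, 7, 8, 8, 10).
  b_1=1 ≤ 2
  b_2=1 ≤ 3
  b_3=2 ≤ 4
  b_4=6 > 5
  fails at i=4 ⇒ NO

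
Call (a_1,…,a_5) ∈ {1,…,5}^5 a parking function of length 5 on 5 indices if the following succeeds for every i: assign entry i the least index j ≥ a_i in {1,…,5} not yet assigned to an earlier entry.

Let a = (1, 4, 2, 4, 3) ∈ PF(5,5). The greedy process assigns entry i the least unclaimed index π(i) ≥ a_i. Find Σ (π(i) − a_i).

1

Σπ = 5·6/2 = 15 (π permutes [5]); Σa = 1+4+2+4+3 = 14; disp = 15−14 = 1.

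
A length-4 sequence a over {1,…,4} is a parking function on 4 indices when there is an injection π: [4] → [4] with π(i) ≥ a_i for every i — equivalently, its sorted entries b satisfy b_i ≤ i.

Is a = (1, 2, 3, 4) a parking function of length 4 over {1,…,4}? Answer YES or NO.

Rearranged: b = (1, 2, 3, 4).
  b_1=1 ≤ 1
  b_2=2 ≤ 2
  b_3=3 ≤ 3
  b_4=4 ≤ 4
All bounds hold ⇒ YES

YES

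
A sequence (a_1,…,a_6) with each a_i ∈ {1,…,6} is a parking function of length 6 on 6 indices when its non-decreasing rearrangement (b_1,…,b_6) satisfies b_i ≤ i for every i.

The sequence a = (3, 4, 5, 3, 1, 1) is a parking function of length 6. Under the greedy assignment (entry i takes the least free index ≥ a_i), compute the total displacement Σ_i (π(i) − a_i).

4

Σπ = 6·7/2 = 21 (π permutes [6]); Σa = 3+4+5+3+1+1 = 17; disp = 21−17 = 4.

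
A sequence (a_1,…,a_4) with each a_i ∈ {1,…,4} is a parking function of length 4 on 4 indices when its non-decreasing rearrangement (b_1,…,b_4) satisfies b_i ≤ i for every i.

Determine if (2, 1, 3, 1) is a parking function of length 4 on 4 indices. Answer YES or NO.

Rearranged: b = (1, 1, 2, 3).
  b_1=1 ≤ 1
  b_2=1 ≤ 2
  b_3=2 ≤ 3
  b_4=3 ≤ 4
All bounds hold ⇒ YES

YES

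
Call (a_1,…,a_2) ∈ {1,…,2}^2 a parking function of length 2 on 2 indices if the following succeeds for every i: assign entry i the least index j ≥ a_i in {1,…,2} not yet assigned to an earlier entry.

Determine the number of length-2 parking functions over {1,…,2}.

3

Count = (2−2+1)·(2+1)^(2−1) = 1 · 3 = 3
Check (1,2) → sorted (1,2): b_i ≤ i ∀i, a PF.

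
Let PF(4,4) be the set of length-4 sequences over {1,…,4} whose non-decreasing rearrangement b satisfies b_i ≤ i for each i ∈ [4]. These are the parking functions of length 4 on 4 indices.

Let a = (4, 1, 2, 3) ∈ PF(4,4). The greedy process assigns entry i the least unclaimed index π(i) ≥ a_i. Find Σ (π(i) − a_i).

Σπ = 10 ({1..4} each once); Σa = 4+1+2+3 = 10; disp = 10−10 = 0.

0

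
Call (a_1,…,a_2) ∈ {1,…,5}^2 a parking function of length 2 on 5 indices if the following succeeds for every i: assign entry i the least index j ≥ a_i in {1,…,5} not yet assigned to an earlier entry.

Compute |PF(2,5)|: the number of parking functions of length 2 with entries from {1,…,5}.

Count = 4·6^1 = 4·6 = 24
Example (3,2) → sorted (2,3): b_i ≤ 3+i ∀i, a PF.

24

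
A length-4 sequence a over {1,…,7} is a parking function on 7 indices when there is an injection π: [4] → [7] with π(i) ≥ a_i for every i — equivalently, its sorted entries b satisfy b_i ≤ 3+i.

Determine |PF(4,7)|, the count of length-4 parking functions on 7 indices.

#PF = (7+1−4)·(7+1)^{4−1} = 4 · 512 = 2048 (Konheim–Weiss)
One tuple (4,1,6,1) → sorted (1,1,4,6): b_i ≤ 3+i ∀i, a PF.

2048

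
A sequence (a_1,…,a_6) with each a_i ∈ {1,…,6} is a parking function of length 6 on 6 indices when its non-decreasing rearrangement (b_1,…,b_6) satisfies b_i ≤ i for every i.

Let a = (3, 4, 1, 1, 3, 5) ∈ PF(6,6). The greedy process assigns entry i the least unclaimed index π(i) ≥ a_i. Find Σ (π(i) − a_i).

Σπ(i) = 1+…+6 = 21; Σa = 3+4+1+1+3+5 = 17; disp = 21−17 = 4.

4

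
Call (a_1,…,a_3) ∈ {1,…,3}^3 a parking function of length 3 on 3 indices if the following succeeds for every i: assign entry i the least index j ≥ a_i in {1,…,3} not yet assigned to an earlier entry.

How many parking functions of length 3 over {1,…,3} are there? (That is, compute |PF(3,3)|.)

|PF(3,3)| = 1·4^2 = 1 · 16 = 16 (Konheim–Weiss)
Check (3,1,2) → sorted (1,2,3): b_i ≤ i ∀i, a PF.

16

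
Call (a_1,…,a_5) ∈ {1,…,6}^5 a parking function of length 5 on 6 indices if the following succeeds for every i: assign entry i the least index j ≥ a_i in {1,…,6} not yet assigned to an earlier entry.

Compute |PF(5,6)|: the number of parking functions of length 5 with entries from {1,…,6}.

|PF| = 2·7^4 = 2 · 2401 = 4802 [KW]
One tuple (1,6,3,5,3) → sorted (1,3,3,5,6): b_i ≤ 1+i ∀i, a PF.

4802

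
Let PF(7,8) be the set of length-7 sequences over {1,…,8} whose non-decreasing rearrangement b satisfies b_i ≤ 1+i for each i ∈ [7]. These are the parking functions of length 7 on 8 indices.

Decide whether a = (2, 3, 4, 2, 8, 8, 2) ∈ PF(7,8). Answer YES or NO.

Sorted: b = (2, 2, 2, 3, 4, 8, 8).
  b_1=2 ≤ 2
  b_2=2 ≤ 3
  b_3=2 ≤ 4
  b_4=3 ≤ 5
  b_5=4 ≤ 6
  b_6=8 > 7
  fails at i=6 ⇒ NO

NO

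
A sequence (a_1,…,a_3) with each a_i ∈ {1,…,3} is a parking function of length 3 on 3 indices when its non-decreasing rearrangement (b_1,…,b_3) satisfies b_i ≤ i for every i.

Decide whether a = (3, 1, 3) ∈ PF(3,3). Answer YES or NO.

Sorted: b = (1, 3, 3).
  b_1=1 ≤ 1
  b_2=3 > 2
  fails at i=2 ⇒ NO

NO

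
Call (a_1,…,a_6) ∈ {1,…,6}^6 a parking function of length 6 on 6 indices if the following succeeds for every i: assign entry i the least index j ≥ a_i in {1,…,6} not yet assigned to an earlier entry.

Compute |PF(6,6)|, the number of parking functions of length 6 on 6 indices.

16807

#PF = (7−6)·7^(6−1) = 1×16807 = 16807 (Pollak)
Check (6,3,1,2,2,1) → sorted (1,1,2,2,3,6): b_i ≤ i ∀i, a PF.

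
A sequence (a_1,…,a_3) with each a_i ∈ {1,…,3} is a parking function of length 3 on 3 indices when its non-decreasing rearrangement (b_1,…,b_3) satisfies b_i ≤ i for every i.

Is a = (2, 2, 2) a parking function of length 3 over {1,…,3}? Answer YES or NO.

NO

Order a: b = (2, 2, 2).
  b_1=2 > 1
  fails at i=1 ⇒ NO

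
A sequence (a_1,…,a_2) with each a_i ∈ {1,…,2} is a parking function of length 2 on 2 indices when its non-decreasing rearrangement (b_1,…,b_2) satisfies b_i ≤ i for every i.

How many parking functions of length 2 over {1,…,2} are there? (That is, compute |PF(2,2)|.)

|PF| = 1·3^1 = 1·3 = 3
One tuple (1,1) → sorted (1,1): b_i ≤ i ∀i, a PF.

3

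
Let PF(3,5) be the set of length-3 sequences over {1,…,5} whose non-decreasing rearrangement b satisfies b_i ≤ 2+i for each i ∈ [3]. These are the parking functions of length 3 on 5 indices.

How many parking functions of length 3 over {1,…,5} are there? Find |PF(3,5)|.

108

#PF = (6−3)·6^(3−1) = 3·36 = 108
Check (2,2,5) → sorted (2,2,5): b_i ≤ 2+i ∀i, a PF.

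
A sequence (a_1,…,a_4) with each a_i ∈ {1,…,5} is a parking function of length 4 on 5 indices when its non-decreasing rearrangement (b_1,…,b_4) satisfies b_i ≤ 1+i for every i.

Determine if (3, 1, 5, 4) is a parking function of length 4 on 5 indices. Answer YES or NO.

Sorted: b = (1, 3, 4, 5).
  b_1=1 ≤ 2
  b_2=3 ≤ 3
  b_3=4 ≤ 4
  b_4=5 ≤ 5
All bounds hold ⇒ YES

YES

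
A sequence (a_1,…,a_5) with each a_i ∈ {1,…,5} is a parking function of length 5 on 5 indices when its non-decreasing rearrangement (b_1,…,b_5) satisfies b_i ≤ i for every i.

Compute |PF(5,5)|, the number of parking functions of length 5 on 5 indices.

1296

|PF| = (6−5)·6^(5−1) = 1·1296 = 1296
Example (2,4,1,3,5) → sorted (1,2,3,4,5): b_i ≤ i ∀i, a PF.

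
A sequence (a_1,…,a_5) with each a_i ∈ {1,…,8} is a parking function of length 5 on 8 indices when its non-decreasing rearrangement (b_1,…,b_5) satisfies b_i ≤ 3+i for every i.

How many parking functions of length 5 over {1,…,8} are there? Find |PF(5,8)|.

|PF(5,8)| = (9−5)·9^(5−1) = 4 · 6561 = 26244
One tuple (6,1,7,5,2) → sorted (1,2,5,6,7): b_i ≤ 3+i ∀i, a PF.

26244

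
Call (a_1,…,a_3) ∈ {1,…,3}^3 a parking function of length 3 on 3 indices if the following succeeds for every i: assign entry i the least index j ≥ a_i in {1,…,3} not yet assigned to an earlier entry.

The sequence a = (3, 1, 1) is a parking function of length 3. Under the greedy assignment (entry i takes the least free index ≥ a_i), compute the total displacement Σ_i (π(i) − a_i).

Σπ = 3·4/2 = 6 (π permutes [3]); Σa = 3+1+1 = 5; disp = 6−5 = 1.

1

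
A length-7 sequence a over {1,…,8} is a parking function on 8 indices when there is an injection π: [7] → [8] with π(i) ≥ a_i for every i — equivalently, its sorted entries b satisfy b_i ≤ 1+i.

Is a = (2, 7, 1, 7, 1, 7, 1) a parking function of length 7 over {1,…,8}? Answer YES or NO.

Rearranged: b = (1, 1, 1, 2, 7, 7, 7).
  b_1=1 ≤ 2
  b_2=1 ≤ 3
  b_3=1 ≤ 4
  b_4=2 ≤ 5
  b_5=7 > 6
  fails at i=5 ⇒ NO

NO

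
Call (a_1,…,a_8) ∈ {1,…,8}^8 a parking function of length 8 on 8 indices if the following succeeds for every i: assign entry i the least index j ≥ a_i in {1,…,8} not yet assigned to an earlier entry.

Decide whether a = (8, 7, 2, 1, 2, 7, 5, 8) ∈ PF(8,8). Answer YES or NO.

NO

Sorted: b = (1, 2, 2, 5, 7, 7, 8, 8).
  b_1=1 ≤ 1
  b_2=2 ≤ 2
  b_3=2 ≤ 3
  b_4=5 > 4
  fails at i=4 ⇒ NO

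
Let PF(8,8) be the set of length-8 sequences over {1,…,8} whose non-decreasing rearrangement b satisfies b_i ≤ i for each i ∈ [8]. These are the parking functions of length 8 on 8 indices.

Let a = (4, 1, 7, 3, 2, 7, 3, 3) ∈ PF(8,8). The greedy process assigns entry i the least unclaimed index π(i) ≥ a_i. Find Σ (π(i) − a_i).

6

Σπ(i) = 1+…+8 = 36; Σa = 4+1+7+3+2+7+3+3 = 30; disp = 36−30 = 6.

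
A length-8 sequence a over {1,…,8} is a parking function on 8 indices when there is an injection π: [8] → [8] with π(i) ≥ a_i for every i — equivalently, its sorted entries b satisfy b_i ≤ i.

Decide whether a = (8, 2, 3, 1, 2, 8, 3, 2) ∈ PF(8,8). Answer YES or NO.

NO

Sorted: b = (1, 2, 2, 2, 3, 3, 8, 8).
  b_1=1 ≤ 1
  b_2=2 ≤ 2
  b_3=2 ≤ 3
  b_4=2 ≤ 4
  b_5=3 ≤ 5
  b_6=3 ≤ 6
  b_7=8 > 7
  fails at i=7 ⇒ NO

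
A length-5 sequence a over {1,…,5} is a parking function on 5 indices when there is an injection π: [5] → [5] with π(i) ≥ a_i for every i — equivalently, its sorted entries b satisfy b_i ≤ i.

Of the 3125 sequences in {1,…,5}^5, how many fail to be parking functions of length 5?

|PF| = (5−5+1)·(5+1)^(5−1) = 1·1296 = 1296
Example (5,4,2,4,4) → sorted (2,4,4,4,5): b_1=2>1, not a PF.
Total 3125; non-PF = 3125−1296 = 1829

1829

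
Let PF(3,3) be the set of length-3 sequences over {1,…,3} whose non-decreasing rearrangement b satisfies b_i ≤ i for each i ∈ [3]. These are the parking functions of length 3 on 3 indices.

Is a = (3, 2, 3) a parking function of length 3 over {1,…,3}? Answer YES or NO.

Sorted: b = (2, 3, 3).
  b_1=2 > 1
  fails at i=1 ⇒ NO

NO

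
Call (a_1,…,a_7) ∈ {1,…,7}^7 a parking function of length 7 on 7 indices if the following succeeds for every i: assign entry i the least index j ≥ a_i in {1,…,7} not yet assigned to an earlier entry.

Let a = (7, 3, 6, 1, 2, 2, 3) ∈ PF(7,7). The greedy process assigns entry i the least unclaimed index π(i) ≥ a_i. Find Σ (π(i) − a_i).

4

Σπ(i) = 1+…+7 = 28; Σa = 7+3+6+1+2+2+3 = 24; disp = 28−24 = 4.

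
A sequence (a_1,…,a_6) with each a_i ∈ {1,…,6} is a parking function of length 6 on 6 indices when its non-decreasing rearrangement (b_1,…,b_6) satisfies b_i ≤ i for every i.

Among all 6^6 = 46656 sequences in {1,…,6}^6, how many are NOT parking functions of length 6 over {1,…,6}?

29849

|PF| = 1·7^5 = 1 · 16807 = 16807 [KW]
One tuple (6,6,6,5,5,6) → sorted (5,5,6,6,6,6): b_1=5>1, not a PF.
6^6 − 16807 = 46656 − 16807 = 29849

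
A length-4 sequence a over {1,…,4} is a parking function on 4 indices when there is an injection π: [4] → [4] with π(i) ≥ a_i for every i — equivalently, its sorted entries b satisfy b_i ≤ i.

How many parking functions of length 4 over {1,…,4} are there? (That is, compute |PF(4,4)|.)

125

|PF(4,4)| = (5−4)·5^(4−1) = 1×125 = 125 (Konheim–Weiss)
One tuple (4,2,3,1) → sorted (1,2,3,4): b_i ≤ i ∀i, a PF.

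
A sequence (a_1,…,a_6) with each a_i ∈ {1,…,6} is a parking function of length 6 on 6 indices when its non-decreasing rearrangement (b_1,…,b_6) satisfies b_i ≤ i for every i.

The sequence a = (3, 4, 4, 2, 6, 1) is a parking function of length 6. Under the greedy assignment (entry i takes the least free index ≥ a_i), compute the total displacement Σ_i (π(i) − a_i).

1

Σπ = 6·7/2 = 21 (π permutes [6]); Σa = 3+4+4+2+6+1 = 20; disp = 21−20 = 1.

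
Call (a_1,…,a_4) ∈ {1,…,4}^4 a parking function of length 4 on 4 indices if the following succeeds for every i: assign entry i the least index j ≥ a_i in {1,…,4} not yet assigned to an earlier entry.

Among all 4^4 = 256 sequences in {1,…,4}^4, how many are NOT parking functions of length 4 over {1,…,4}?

131

|PF(4,4)| = (4−4+1)·(4+1)^(4−1) = 1×125 = 125
Check (2,1,4,4) → sorted (1,2,4,4): b_3=4>3, not a PF.
Total 256; non-PF = 256−125 = 131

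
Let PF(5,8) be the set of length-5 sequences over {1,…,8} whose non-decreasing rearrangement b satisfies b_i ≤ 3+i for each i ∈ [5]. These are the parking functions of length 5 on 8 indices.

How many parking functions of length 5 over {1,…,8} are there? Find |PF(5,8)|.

26244

Count = (9−5)·9^(5−1) = 4·6561 = 26244
E.g. (6,1,3,6,5) → sorted (1,3,5,6,6): b_i ≤ 3+i ∀i, a PF.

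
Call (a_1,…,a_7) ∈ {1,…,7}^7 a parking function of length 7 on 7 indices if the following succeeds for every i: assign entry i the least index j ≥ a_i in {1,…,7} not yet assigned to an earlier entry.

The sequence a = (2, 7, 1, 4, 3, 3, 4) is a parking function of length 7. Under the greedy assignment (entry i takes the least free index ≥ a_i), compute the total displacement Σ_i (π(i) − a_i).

Σπ = 7·8/2 = 28 (π permutes [7]); Σa = 2+7+1+4+3+3+4 = 24; disp = 28−24 = 4.

4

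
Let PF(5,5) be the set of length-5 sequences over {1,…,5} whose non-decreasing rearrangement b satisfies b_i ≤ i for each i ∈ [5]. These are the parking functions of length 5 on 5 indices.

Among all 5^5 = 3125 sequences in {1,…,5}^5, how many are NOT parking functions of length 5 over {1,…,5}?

1829

#PF = (6−5)·6^(5−1) = 1 · 1296 = 1296 (Pollak)
E.g. (5,5,5,2,4) → sorted (2,4,5,5,5): b_1=2>1, not a PF.
Total 3125; non-PF = 3125−1296 = 1829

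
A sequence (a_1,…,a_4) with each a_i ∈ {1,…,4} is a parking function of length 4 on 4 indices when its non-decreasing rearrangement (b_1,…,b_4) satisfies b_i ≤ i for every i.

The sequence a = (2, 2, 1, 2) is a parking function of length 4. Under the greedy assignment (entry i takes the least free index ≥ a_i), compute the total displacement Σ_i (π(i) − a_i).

Σπ = 4·5/2 = 10 (π permutes [4]); Σa = 2+2+1+2 = 7; disp = 10−7 = 3.

3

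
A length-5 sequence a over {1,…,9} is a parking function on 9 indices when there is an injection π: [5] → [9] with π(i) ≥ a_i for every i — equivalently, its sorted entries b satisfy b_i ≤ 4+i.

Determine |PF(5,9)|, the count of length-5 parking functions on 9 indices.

50000

Count = (9+1−5)·(9+1)^{5−1} = 5 · 10000 = 50000 (Pollak)
One tuple (2,2,1,1,3) → sorted (1,1,2,2,3): b_i ≤ 4+i ∀i, a PF.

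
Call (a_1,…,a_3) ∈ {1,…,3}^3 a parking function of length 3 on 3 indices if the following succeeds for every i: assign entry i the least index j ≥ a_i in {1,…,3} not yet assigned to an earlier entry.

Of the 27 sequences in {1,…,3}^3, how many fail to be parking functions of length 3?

11

Count = (4−3)·4^(3−1) = 1×16 = 16 (Pollak)
Check (2,3,2) → sorted (2,2,3): b_1=2>1, not a PF.
3^3 − 16 = 27 − 16 = 11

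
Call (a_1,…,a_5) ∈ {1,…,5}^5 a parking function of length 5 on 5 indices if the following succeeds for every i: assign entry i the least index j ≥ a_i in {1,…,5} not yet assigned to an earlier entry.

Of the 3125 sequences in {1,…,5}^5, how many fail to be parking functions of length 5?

Count = 1·6^4 = 1·1296 = 1296 (Konheim–Weiss)
Example (1,5,3,5,4) → sorted (1,3,4,5,5): b_2=3>2, not a PF.
So 3125 − 1296 = 1829 fail.

1829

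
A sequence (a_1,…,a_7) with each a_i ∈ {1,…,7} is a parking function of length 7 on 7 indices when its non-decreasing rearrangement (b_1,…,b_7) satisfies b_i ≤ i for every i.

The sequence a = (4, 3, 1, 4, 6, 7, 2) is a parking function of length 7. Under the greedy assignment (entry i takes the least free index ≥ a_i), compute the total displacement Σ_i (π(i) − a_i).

Σπ = 28 ({1..7} each once); Σa = 4+3+1+4+6+7+2 = 27; disp = 28−27 = 1.

1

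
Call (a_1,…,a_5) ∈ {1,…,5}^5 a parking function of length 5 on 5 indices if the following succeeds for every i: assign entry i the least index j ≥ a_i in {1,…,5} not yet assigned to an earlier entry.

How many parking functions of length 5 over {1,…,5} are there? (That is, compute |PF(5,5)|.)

1296

|PF| = (5−5+1)·(5+1)^(5−1) = 1·1296 = 1296
Example (4,1,1,1,4) → sorted (1,1,1,4,4): b_i ≤ i ∀i, a PF.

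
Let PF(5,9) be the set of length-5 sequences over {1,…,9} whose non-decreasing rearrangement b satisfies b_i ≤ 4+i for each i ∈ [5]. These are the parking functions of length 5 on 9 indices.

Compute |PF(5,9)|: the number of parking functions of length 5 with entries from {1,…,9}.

|PF| = 5·10^4 = 5 · 10000 = 50000 (Konheim–Weiss)
Check (8,6,5,6,7) → sorted (5,6,6,7,8): b_i ≤ 4+i ∀i, a PF.

50000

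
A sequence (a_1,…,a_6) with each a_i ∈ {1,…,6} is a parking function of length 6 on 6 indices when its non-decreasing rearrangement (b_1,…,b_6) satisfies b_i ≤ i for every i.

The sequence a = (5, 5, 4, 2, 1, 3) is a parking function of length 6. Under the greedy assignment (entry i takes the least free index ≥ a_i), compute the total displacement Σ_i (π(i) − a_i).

Σπ(i) = 1+…+6 = 21; Σa = 5+5+4+2+1+3 = 20; disp = 21−20 = 1.

1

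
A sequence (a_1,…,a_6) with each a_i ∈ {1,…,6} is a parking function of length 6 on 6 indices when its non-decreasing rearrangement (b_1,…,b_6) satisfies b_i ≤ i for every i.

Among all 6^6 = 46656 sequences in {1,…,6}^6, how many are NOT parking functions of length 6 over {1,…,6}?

29849

|PF(6,6)| = 1·7^5 = 1×16807 = 16807 [KW]
Example (4,2,5,4,2,5) → sorted (2,2,4,4,5,5): b_1=2>1, not a PF.
So 46656 − 16807 = 29849 fail.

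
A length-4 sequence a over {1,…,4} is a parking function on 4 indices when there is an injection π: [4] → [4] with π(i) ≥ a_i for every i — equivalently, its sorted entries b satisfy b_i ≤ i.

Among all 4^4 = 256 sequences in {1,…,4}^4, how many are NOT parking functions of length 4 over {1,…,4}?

Count = 1·5^3 = 1·125 = 125 [KW]
Check (4,4,3,2) → sorted (2,3,4,4): b_1=2>1, not a PF.
4^4 − 125 = 256 − 125 = 131

131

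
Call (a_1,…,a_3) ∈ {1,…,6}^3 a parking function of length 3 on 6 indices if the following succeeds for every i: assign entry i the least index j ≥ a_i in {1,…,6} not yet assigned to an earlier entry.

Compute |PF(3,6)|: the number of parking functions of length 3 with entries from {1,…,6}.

|PF(3,6)| = (6−3+1)·(6+1)^(3−1) = 4·49 = 196 (Konheim–Weiss)
E.g. (2,2,6) → sorted (2,2,6): b_i ≤ 3+i ∀i, a PF.

196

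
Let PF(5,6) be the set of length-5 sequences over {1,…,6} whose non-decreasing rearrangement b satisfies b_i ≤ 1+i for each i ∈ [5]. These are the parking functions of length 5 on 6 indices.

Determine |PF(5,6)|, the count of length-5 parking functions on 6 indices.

|PF| = 2·7^4 = 2 · 2401 = 4802 [KW]
One tuple (2,3,3,1,4) → sorted (1,2,3,3,4): b_i ≤ 1+i ∀i, a PF.

4802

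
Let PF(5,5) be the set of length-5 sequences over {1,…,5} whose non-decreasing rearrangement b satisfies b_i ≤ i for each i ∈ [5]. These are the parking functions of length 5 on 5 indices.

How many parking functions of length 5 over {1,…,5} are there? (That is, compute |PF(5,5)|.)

1296

Count = (5+1−5)·(5+1)^{5−1} = 1×1296 = 1296 [KW]
Check (2,3,3,2,1) → sorted (1,2,2,3,3): b_i ≤ i ∀i, a PF.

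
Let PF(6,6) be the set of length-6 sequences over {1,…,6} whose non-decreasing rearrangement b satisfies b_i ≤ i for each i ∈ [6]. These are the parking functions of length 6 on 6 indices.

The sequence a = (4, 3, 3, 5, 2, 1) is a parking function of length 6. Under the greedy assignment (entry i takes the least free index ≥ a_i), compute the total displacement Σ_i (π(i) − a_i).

3

Σπ(i) = 1+…+6 = 21; Σa = 4+3+3+5+2+1 = 18; disp = 21−18 = 3.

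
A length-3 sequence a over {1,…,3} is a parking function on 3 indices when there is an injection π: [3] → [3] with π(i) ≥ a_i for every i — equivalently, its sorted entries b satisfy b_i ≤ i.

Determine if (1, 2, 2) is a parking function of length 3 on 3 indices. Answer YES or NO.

Sorted: b = (1, 2, 2).
  b_1=1 ≤ 1
  b_2=2 ≤ 2
  b_3=2 ≤ 3
All bounds hold ⇒ YES

YES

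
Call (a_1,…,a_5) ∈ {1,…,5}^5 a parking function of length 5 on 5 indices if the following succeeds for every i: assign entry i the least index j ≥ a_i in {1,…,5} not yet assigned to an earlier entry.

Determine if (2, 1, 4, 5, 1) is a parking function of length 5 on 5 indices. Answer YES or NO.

Rearranged: b = (1, 1, 2, 4, 5).
  b_1=1 ≤ 1
  b_2=1 ≤ 2
  b_3=2 ≤ 3
  b_4=4 ≤ 4
  b_5=5 ≤ 5
All bounds hold ⇒ YES

YES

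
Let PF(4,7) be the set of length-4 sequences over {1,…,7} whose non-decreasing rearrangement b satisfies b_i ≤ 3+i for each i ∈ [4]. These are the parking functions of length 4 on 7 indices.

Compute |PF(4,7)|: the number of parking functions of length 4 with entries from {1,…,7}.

2048

|PF| = (8−4)·8^(4−1) = 4·512 = 2048
Example (6,7,2,4) → sorted (2,4,6,7): b_i ≤ 3+i ∀i, a PF.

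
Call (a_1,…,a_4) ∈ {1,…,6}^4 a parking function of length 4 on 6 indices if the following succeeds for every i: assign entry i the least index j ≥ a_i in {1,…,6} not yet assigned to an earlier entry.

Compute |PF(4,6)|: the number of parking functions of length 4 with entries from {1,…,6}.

1029

|PF(4,6)| = (7−4)·7^(4−1) = 3×343 = 1029 (Pollak)
Check (2,6,1,4) → sorted (1,2,4,6): b_i ≤ 2+i ∀i, a PF.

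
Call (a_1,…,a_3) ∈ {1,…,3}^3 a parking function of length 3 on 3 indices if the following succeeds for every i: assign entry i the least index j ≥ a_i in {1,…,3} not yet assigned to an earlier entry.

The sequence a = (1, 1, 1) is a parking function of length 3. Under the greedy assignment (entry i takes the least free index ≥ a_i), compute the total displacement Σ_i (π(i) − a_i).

3

Σπ = 3·4/2 = 6 (π permutes [3]); Σa = 1+1+1 = 3; disp = 6−3 = 3.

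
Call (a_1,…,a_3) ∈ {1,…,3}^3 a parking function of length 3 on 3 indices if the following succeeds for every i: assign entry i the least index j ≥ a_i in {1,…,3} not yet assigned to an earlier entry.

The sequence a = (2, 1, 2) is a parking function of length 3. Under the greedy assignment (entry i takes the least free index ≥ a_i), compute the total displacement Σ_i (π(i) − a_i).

Σπ = 6 ({1..3} each once); Σa = 2+1+2 = 5; disp = 6−5 = 1.

1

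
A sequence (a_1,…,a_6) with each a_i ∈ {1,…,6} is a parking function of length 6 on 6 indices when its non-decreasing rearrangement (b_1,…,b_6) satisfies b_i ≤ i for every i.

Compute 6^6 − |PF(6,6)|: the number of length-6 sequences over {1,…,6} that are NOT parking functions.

Count = (7−6)·7^(6−1) = 1 · 16807 = 16807 (Pollak)
Example (6,5,4,4,4,6) → sorted (4,4,4,5,6,6): b_1=4>1, not a PF.
Total 46656; non-PF = 46656−16807 = 29849

29849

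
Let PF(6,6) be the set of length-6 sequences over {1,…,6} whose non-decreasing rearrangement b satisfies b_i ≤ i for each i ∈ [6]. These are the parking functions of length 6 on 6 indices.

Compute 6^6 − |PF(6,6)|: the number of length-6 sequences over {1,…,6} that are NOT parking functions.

#PF = (6−6+1)·(6+1)^(6−1) = 1 · 16807 = 16807 [KW]
One tuple (6,3,4,6,6,4) → sorted (3,4,4,6,6,6): b_1=3>1, not a PF.
So 46656 − 16807 = 29849 fail.

29849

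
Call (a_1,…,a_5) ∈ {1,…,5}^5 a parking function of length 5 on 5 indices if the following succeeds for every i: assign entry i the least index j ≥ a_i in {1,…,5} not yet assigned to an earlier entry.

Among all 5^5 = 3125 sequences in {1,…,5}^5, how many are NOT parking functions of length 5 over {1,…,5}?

1829

#PF = (6−5)·6^(5−1) = 1×1296 = 1296 (Pollak)
Example (4,4,4,3,3) → sorted (3,3,4,4,4): b_1=3>1, not a PF.
So 3125 − 1296 = 1829 fail.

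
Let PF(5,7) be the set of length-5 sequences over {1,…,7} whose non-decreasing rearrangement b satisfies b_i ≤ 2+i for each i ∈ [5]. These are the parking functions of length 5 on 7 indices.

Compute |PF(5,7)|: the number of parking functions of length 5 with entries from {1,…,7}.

12288

|PF| = (8−5)·8^(5−1) = 3·4096 = 12288 (Konheim–Weiss)
E.g. (3,6,2,4,4) → sorted (2,3,4,4,6): b_i ≤ 2+i ∀i, a PF.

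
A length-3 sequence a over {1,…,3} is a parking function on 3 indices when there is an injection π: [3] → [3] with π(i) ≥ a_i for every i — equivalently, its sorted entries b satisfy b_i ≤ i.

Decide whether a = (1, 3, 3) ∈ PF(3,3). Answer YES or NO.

Sorted: b = (1, 3, 3).
  b_1=1 ≤ 1
  b_2=3 > 2
  fails at i=2 ⇒ NO

NO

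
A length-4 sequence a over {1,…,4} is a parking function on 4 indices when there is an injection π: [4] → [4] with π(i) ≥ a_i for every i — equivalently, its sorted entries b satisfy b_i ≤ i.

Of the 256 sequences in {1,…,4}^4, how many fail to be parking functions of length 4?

|PF| = (5−4)·5^(4−1) = 1×125 = 125 (Konheim–Weiss)
E.g. (3,4,2,3) → sorted (2,3,3,4): b_1=2>1, not a PF.
Total 256; non-PF = 256−125 = 131

131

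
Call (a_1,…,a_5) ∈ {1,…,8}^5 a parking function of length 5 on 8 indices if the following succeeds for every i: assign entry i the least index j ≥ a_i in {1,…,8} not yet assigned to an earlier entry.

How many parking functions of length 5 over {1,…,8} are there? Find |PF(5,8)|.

|PF(5,8)| = (9−5)·9^(5−1) = 4 · 6561 = 26244 [KW]
Check (1,5,1,4,1) → sorted (1,1,1,4,5): b_i ≤ 3+i ∀i, a PF.

26244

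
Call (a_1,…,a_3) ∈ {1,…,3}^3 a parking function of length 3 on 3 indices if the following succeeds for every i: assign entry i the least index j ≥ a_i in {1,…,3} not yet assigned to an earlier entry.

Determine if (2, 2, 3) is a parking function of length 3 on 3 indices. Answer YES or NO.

NO

Rearranged: b = (2, 2, 3).
  b_1=2 > 1
  fails at i=1 ⇒ NO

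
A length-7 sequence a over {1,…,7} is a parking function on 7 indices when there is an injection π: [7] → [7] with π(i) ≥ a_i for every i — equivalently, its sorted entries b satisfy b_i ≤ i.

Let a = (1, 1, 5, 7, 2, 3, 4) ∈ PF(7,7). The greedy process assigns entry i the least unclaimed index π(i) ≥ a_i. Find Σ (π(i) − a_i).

Σπ = 28 ({1..7} each once); Σa = 1+1+5+7+2+3+4 = 23; disp = 28−23 = 5.

5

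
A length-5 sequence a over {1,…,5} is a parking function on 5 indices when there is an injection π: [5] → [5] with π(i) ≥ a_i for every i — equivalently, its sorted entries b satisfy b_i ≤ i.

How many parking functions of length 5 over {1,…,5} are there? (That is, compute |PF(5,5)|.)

1296

|PF(5,5)| = (6−5)·6^(5−1) = 1×1296 = 1296 (Konheim–Weiss)
Example (2,4,4,3,1) → sorted (1,2,3,4,4): b_i ≤ i ∀i, a PF.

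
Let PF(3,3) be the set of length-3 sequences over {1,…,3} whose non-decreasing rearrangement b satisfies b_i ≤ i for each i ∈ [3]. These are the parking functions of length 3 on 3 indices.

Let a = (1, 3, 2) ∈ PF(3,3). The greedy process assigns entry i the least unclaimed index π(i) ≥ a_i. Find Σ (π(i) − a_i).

0

Σπ(i) = 1+…+3 = 6; Σa = 1+3+2 = 6; disp = 6−6 = 0.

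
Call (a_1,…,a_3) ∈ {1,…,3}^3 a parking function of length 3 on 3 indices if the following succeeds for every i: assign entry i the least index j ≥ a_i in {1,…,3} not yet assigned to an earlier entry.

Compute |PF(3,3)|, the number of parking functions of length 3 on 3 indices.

#PF = (4−3)·4^(3−1) = 1×16 = 16 [KW]
E.g. (3,2,1) → sorted (1,2,3): b_i ≤ i ∀i, a PF.

16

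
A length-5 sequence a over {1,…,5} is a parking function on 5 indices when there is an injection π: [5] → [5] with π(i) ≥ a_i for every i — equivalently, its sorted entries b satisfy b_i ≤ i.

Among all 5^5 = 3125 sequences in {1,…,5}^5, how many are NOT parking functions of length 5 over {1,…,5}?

#PF = (6−5)·6^(5−1) = 1×1296 = 1296
Example (5,4,4,4,5) → sorted (4,4,4,5,5): b_1=4>1, not a PF.
5^5 − 1296 = 3125 − 1296 = 1829

1829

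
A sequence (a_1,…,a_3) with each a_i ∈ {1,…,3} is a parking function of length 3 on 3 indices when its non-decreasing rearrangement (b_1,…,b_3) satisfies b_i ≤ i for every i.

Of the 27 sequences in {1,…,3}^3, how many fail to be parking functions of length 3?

|PF| = 1·4^2 = 1×16 = 16
Check (2,3,2) → sorted (2,2,3): b_1=2>1, not a PF.
Total 27; non-PF = 27−16 = 11

11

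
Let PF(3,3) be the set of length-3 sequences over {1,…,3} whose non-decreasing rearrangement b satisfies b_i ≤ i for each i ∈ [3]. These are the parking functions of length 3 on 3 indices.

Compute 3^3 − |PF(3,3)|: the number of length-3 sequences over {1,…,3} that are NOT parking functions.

|PF(3,3)| = (4−3)·4^(3−1) = 1 · 16 = 16 (Pollak)
Check (3,1,3) → sorted (1,3,3): b_2=3>2, not a PF.
Total 27; non-PF = 27−16 = 11

11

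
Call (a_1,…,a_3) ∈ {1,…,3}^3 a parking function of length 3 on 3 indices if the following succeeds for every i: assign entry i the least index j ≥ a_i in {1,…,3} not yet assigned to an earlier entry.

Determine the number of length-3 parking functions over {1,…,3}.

Count = 1·4^2 = 1×16 = 16 [KW]
Example (2,3,1) → sorted (1,2,3): b_i ≤ i ∀i, a PF.

16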